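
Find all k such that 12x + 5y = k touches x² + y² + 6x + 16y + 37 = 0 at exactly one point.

For a tangent, require d(centre, line) = r = 6.
|12·(−3) + 5·(−8) − k| / √169 = 6
|k − (−76)| = 6·13, so k = 2 or k = −154.

k = −154 or k = 2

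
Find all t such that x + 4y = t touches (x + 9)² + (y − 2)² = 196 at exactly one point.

Tangency holds when the distance from the centre (−9, 2) to the line equals the radius 14:
|1·(−9) + 4·2 − t| / √17 = 14
|t − (−1)| = 14√17.

t = −1 ± 14√17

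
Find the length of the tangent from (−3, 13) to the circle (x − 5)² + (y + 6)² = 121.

Centre (5, −6), r² = 121. |PO|² = (−8)² + (19)² = 425.
The tangent meets the radius at right angles, so tangent² = |PO|² − r² = 425 − 121 = 304.

4√19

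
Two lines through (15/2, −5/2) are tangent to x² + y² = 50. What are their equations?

x − y = 10 and 7x + y = 50

Let a tangent through (15/2, −5/2) have slope m. Its distance from (0, 0) must equal 5√2:
[m·(−15/2) − (5/2)]² = 50(m² + 1)
m² + 6m − 7 = 0, so m = 1 or m = −7.
With m = 1: x − y = 10. With m = −7: 7x + y = 50.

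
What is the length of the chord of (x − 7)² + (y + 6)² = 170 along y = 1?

Express y = 1 and substitute into the circle:
x² − 14x − 72 = 0
x = 18 or x = −4, giving (18, 1) and (−4, 1).
|(18, 1) − (−4, 1)| = √((22)² + (0)²) = 22.

22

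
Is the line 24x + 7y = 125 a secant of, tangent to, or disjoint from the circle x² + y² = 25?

tangent

Centre (0, 0), r² = 25. Distance² from centre to line = (−125)²/625 = 25.
Since d² = r², the line is tangent.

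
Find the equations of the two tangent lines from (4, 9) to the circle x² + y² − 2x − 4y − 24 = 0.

A line y − (9) = m(x − (4)) is tangent when its distance from (1, 2) is √29:
[m·(−3) − (−7)]² = 29(m² + 1)
10m² + 21m − 10 = 0, so m = −5/2 or m = 2/5.
With m = −5/2: 5x + 2y = 38. With m = 2/5: 2x − 5y = −37.

5x + 2y = 38 and 2x − 5y = −37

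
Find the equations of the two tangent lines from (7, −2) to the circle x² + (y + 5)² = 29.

Write the tangent as mx − y + (−2 − m·(7)) = 0 and set its distance from the centre to √29:
(−7m − (−3))² = 29(m² + 1)
10m² − 21m − 10 = 0, so m = −2/5 or m = 5/2.
Through (7, −2) these give 2x + 5y = 4 and 5x − 2y = 39.

2x + 5y = 4 and 5x − 2y = 39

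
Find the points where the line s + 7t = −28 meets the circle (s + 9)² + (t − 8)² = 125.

(−14, −2) and (−7, −3)

From the line, t = (−28 − s)/7. Substituting:
50s² + 1050s + 4900 = 0  ⟹  s² + 21s + 98 = 0
s = −7 or s = −14, giving (−7, −3) and (−14, −2).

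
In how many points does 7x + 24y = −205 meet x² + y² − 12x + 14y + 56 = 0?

2

d² = (7·6 + 24·(−7) − (−205))²/625 = 6241/625; r² = 29.
Since d² < r², the line cuts the circle twice.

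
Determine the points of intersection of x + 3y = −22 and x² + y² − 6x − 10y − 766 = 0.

Substitute y = (−22 − x)/3:
10x² + 20x − 5750 = 0  ⟹  x² + 2x − 575 = 0
x = 23 or x = −25, giving (23, −15) and (−25, 1).

(−25, 1) and (23, −15)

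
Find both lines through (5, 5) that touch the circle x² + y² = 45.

x + 2y = 15 and 2x + y = 15

Let a tangent through (5, 5) have slope m. Its distance from (0, 0) must equal 3√5:
[m·(−5) − (−5)]² = 45(m² + 1)
2m² + 5m + 2 = 0, so m = −1/2 or m = −2.
With m = −1/2: x + 2y = 15. With m = −2: 2x + y = 15.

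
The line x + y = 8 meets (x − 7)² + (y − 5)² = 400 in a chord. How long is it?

Centre (7, 5), r² = 400. Perpendicular distance d from centre to line = |4| / √2 = 4/√2.
Chord = 2√(r² − d²) = 2·√(392) = 28√2.

28√2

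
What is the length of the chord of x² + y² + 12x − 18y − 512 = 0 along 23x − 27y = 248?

Express y = (−248 + 23x)/27 and substitute into the circle:
1258x² − 13838x − 191216 = 0  ⟹  x² − 11x − 152 = 0
x = 19 or x = −8, giving (19, 7) and (−8, −16).
Chord length = distance between (19, 7) and (−8, −16) = √1258 = √1258.

√1258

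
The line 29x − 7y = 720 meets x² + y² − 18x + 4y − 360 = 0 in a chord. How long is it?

√890

From the line, y = (−720 + 29x)/7. Substituting:
890x² − 41830x + 480600 = 0  ⟹  x² − 47x + 540 = 0
x = 27 or x = 20, giving (27, 9) and (20, −20).
|(27, 9) − (20, −20)| = √((7)² + (29)²) = √890.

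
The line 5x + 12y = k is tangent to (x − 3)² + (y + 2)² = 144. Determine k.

Tangency holds when the distance from the centre (3, −2) to the line equals the radius 12:
|5·3 + 12·(−2) − k| / √169 = 12
|k − (−9)| = 12·13, so k = 147 or k = −165.

k = −165 or k = 147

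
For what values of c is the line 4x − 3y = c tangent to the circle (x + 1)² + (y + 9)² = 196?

Tangency holds when the distance from the centre (−1, −9) to the line equals the radius 14:
|4·(−1) − 3·(−9) − c| / √25 = 14
|c − (23)| = 14·5, so c = 93 or c = −47.

c = −47 or c = 93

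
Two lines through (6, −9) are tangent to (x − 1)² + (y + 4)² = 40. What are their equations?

A line y − (−9) = m(x − (6)) is tangent when its distance from (1, −4) is 2√10:
[m·(−5) − (5)]² = 40(m² + 1)
3m² − 10m + 3 = 0, so m = 3 or m = 1/3.
Through (6, −9) these give 3x − y = 27 and x − 3y = 33.

3x − y = 27 and x − 3y = 33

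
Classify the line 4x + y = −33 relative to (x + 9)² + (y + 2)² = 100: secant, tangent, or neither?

secant

Substituting the line into the circle gives 17x² + 266x + 942 = 0.
Δ = 70756 − 64056 = 6700.
Two real roots: the line is a secant.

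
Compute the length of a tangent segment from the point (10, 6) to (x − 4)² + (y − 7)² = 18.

The centre is (4, 7) and r = 3√2. The square of the distance from P to the centre is 36 + 1 = 37.
The tangent meets the radius at right angles, so tangent² = |PO|² − r² = 37 − 18 = 19.

√19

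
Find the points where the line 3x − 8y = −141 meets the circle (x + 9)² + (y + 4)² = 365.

(−23, 9) and (−7, 15)

From the line, y = (141 + 3x)/8. Substituting:
73x² + 2190x + 11753 = 0  ⟹  x² + 30x + 161 = 0
x = −7 or x = −23, giving (−7, 15) and (−23, 9).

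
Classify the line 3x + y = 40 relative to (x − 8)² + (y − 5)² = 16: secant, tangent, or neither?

secant

Substituting the line into the circle gives 10x² − 226x + 1273 = 0.
Discriminant = (−226)² − 4·10·(1273) = 156 > 0.
Two real roots: the line is a secant.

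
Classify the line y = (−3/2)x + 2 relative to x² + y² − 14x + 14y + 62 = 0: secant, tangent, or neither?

Centre (7, −7), r² = 36. Distance² from centre to line = (3)²/13 = 9/13.
Since d² < r², the line cuts the circle twice.

secant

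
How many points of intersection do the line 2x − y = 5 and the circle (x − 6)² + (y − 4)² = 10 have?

2

d² = (2·6 − 1·4 − (5))²/5 = 9/5; r² = 10.
Since d² < r², the line cuts the circle twice.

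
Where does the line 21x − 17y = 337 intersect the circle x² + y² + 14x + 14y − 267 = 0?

(−5, −26) and (12, −5)

Substitute y = (−337 + 21x)/17:
730x² − 5110x − 43800 = 0  ⟹  x² − 7x − 60 = 0
x = 12 or x = −5, giving (12, −5) and (−5, −26).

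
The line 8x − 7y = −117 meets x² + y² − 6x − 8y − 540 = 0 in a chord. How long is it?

The distance from (3, 4) to the line is 113/√113, and r² = 565.
Half the chord is √(r² − d²) = √(452), so the full chord is 4√113.

4√113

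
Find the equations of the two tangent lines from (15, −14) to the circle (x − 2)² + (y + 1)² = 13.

2x + 3y = −12 and 3x + 2y = 17

A line y − (−14) = m(x − (15)) is tangent when its distance from (2, −1) is √13:
(−13m − (13))² = 13(m² + 1)
6m² + 13m + 6 = 0, so m = −2/3 or m = −3/2.
With m = −2/3: 2x + 3y = −12. With m = −3/2: 3x + 2y = 17.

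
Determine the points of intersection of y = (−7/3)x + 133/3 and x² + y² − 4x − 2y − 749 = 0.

Substitute y = (133 − 7x)/3:
58x² − 1856x + 10150 = 0  ⟹  x² − 32x + 175 = 0
x = 25 or x = 7, giving (25, −14) and (7, 28).

(7, 28) and (25, −14)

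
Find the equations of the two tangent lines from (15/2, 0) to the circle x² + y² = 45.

2x + y = 15 and 2x − y = 15

A line y − (0) = m(x − (15/2)) is tangent when its distance from (0, 0) is 3√5:
[m·(−15/2) − (0)]² = 45(m² + 1)
m² − 4 = 0, so m = −2 or m = 2.
Through (15/2, 0) these give 2x + y = 15 and 2x − y = 15.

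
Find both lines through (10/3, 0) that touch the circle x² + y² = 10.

3x + y = 10 and 3x − y = 10

A line y − (0) = m(x − (10/3)) is tangent when its distance from (0, 0) is √10:
(−10/3m − (0))² = 10(m² + 1)
m² − 9 = 0, so m = −3 or m = 3.
With m = −3: 3x + y = 10. With m = 3: 3x − y = 10.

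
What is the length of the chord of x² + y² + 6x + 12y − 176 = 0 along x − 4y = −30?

Substitute y = (30 + x)/4:
17x² + 204x − 476 = 0  ⟹  x² + 12x − 28 = 0
x = 2 or x = −14, giving (2, 8) and (−14, 4).
|(2, 8) − (−14, 4)| = √((16)² + (4)²) = 4√17.

4√17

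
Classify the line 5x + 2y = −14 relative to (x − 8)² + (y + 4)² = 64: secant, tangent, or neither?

neither

d² = (5·8 + 2·(−4) − (−14))²/29 = 2116/29; r² = 64.
Since d² > r², the line lies outside the circle.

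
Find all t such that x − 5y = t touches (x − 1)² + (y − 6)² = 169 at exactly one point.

t = −29 ± 13√26

The line touches the circle iff its distance from (1, 6) is 13:
|1·1 − 5·6 − t| / √26 = 13
|t − (−29)| = 13√26.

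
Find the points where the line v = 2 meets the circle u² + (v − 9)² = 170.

From the line, v = 2. Substituting:
u² − 121 = 0
u = 11 or u = −11, giving (11, 2) and (−11, 2).

(−11, 2) and (11, 2)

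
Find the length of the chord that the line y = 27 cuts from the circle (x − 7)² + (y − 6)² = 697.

From the line, y = 27. Substituting:
x² − 14x − 207 = 0
x = 23 or x = −9, giving (23, 27) and (−9, 27).
Chord length = distance between (23, 27) and (−9, 27) = √1024 = 32.

32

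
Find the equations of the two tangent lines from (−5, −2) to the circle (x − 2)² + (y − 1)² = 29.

2x + 5y = −20 and 5x − 2y = −21

Write the tangent as mx − y + (−2 − m·(−5)) = 0 and set its distance from the centre to √29:
[m·(7) − (3)]² = 29(m² + 1)
10m² − 21m − 10 = 0, so m = −2/5 or m = 5/2.
With m = −2/5: 2x + 5y = −20. With m = 5/2: 5x − 2y = −21.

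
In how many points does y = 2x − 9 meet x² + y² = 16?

Substituting the line into the circle gives 5x² − 36x + 65 = 0.
Discriminant = (−36)² − 4·5·(65) = −4 < 0.
No real roots: the line does not meet the circle.

0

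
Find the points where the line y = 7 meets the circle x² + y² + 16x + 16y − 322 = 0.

Express y = 7 and substitute into the circle:
x² + 16x − 161 = 0
x = 7 or x = −23, giving (7, 7) and (−23, 7).

(−23, 7) and (7, 7)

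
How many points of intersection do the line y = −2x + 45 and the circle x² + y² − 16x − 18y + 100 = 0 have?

d² = (2·8 + 1·9 − (45))²/5 = 80; r² = 45.
Since d² > r², the line lies outside the circle.

0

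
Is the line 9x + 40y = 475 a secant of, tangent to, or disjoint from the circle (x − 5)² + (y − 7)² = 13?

disjoint

Substituting the line into the circle gives 1681x² − 19510x + 57225 = 0.
Discriminant = (−19510)² − 4·1681·(57225) = −4140800 < 0.
No real roots: the line does not meet the circle.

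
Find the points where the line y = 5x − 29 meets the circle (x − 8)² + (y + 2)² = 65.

Substitute y = 5x − 29:
26x² − 286x + 728 = 0  ⟹  x² − 11x + 28 = 0
x = 7 or x = 4, giving (7, 6) and (4, −9).

(4, −9) and (7, 6)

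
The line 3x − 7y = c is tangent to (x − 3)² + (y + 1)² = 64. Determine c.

c = 16 ± 8√58

For a tangent, require d(centre, line) = r = 8.
|3·3 − 7·(−1) − c| / √58 = 8
|c − (16)| = 8√58.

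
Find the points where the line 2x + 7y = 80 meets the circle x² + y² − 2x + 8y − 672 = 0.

(−16, 16) and (26, 4)

Express y = (80 − 2x)/7 and substitute into the circle:
53x² − 530x − 22048 = 0  ⟹  x² − 10x − 416 = 0
x = 26 or x = −16, giving (26, 4) and (−16, 16).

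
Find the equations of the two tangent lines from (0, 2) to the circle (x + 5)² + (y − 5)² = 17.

Let a tangent through (0, 2) have slope m. Its distance from (−5, 5) must equal √17:
[m·(−5) − (3)]² = 17(m² + 1)
4m² + 15m − 4 = 0, so m = 1/4 or m = −4.
Through (0, 2) these give x − 4y = −8 and 4x + y = 2.

x − 4y = −8 and 4x + y = 2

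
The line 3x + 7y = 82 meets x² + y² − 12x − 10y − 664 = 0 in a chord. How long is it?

Centre (6, 5), r² = 725. Perpendicular distance d from centre to line = |−29| / √58 = 29/√58.
Chord = 2√(r² − d²) = 2·√(1421/2) = 7√58.

7√58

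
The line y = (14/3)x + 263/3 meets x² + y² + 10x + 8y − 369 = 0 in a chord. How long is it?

2√205

Centre (−5, −4), r² = 410. Perpendicular distance d from centre to line = |205| / √205 = 205/√205.
Chord = 2√(r² − d²) = 2·√(205) = 2√205.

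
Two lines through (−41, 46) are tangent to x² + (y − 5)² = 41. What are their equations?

4x + 5y = 66 and 5x + 4y = −21

Let a tangent through (−41, 46) have slope m. Its distance from (0, 5) must equal √41:
[m·(41) − (−41)]² = 41(m² + 1)
20m² + 41m + 20 = 0, so m = −4/5 or m = −5/4.
Through (−41, 46) these give 4x + 5y = 66 and 5x + 4y = −21.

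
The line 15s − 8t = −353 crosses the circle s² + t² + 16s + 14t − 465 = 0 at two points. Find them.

From the line, t = (353 + 15s)/8. Substituting:
289s² + 13294s + 134385 = 0  ⟹  s² + 46s + 465 = 0
s = −15 or s = −31, giving (−15, 16) and (−31, −14).

(−31, −14) and (−15, 16)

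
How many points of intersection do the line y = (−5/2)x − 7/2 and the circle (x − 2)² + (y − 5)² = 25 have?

0

Substituting the line into the circle gives 29x² + 154x + 205 = 0.
Δ = 23716 − 23780 = −64.
No real roots: the line does not meet the circle.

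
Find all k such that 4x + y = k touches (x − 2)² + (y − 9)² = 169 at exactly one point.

k = 17 ± 13√17

For a tangent, require d(centre, line) = r = 13.
|4·2 + 1·9 − k| / √17 = 13
|k − (17)| = 13√17.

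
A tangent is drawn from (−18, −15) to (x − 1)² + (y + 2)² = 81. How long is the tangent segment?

√449

Centre (1, −2), r² = 81. |PO|² = (−19)² + (−13)² = 530.
By the tangent–radius right angle, tangent length = √(|PO|² − r²) = √449.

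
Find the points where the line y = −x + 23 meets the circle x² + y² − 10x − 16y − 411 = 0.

Express y = −x + 23 and substitute into the circle:
2x² − 40x − 250 = 0  ⟹  x² − 20x − 125 = 0
x = 25 or x = −5, giving (25, −2) and (−5, 28).

(−5, 28) and (25, −2)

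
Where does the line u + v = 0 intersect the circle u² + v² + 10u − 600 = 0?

From the line, v = −u. Substituting:
2u² + 10u − 600 = 0  ⟹  u² + 5u − 300 = 0
u = 15 or u = −20, giving (15, −15) and (−20, 20).

(−20, 20) and (15, −15)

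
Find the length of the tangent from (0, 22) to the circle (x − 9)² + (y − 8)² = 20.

Centre (9, 8), r² = 20. |PO|² = (−9)² + (14)² = 277.
The tangent meets the radius at right angles, so tangent² = |PO|² − r² = 277 − 20 = 257.

√257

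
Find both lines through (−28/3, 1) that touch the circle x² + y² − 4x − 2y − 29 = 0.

Write the tangent as mx − y + (1 − m·(−28/3)) = 0 and set its distance from the centre to √34:
(34/3m − (0))² = 34(m² + 1)
25m² − 9 = 0, so m = −3/5 or m = 3/5.
With m = −3/5: 3x + 5y = −23. With m = 3/5: 3x − 5y = −33.

3x + 5y = −23 and 3x − 5y = −33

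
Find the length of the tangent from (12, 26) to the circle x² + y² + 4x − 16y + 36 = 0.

2√122

The centre is (−2, 8) and r = 4√2. The square of the distance from P to the centre is 196 + 324 = 520.
The tangent meets the radius at right angles, so tangent² = |PO|² − r² = 520 − 32 = 488.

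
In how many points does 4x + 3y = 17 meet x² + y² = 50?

2

Substituting the line into the circle gives 25x² − 136x − 161 = 0.
Discriminant = (−136)² − 4·25·(−161) = 34596 > 0.
Two real roots: the line is a secant.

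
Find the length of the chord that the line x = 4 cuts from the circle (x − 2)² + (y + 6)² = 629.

50

The line gives x = 4. Substituting into the circle:
y² + 12y − 589 = 0
y = 19 or y = −31, giving (4, 19) and (4, −31).
|(4, 19) − (4, −31)| = √((0)² + (50)²) = 50.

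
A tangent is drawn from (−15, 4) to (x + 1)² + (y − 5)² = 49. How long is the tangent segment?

2√37

The centre is (−1, 5) and r = 7. The square of the distance from P to the centre is 196 + 1 = 197.
Power of the point: PT² = |PO|² − r² = 148, so PT = 2√37.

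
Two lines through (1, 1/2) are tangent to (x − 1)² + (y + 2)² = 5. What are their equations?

x − 2y = 0 and x + 2y = 2

Write the tangent as mx − y + (1/2 − m·(1)) = 0 and set its distance from the centre to √5:
[m·(0) − (−5/2)]² = 5(m² + 1)
4m² − 1 = 0, so m = 1/2 or m = −1/2.
Through (1, 1/2) these give x − 2y = 0 and x + 2y = 2.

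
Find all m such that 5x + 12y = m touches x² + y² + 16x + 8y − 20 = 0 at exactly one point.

Tangency holds when the distance from the centre (−8, −4) to the line equals the radius 10:
|5·(−8) + 12·(−4) − m| / √169 = 10
|m − (−88)| = 10·13, so m = 42 or m = −218.

m = −218 or m = 42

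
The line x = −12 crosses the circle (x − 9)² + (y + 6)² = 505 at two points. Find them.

(−12, −14) and (−12, 2)

The line gives x = −12. Substituting into the circle:
y² + 12y − 28 = 0
y = 2 or y = −14, giving (−12, 2) and (−12, −14).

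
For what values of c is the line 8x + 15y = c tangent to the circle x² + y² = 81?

For a tangent, require d(centre, line) = r = 9.
|8·0 + 15·0 − c| / √289 = 9
|c| = 9·17, so c = 153 or c = −153.

c = −153 or c = 153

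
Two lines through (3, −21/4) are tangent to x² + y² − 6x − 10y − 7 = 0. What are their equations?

5x + 4y = −6 and 5x − 4y = 36

Let a tangent through (3, −21/4) have slope m. Its distance from (3, 5) must equal √41:
(0m − (41/4))² = 41(m² + 1)
16m² − 25 = 0, so m = −5/4 or m = 5/4.
With m = −5/4: 5x + 4y = −6. With m = 5/4: 5x − 4y = 36.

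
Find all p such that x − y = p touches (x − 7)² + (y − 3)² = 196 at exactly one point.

p = 4 ± 14√2

For a tangent, require d(centre, line) = r = 14.
|1·7 − 1·3 − p| / √2 = 14
|p − (4)| = 14√2.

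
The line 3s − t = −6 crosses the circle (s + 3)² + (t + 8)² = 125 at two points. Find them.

(−8, −18) and (−1, 3)

Express t = 3s + 6 and substitute into the circle:
10s² + 90s + 80 = 0  ⟹  s² + 9s + 8 = 0
s = −1 or s = −8, giving (−1, 3) and (−8, −18).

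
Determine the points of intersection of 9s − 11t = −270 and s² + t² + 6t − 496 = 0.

From the line, t = (270 + 9s)/11. Substituting:
202s² + 5454s + 30704 = 0  ⟹  s² + 27s + 152 = 0
s = −8 or s = −19, giving (−8, 18) and (−19, 9).

(−19, 9) and (−8, 18)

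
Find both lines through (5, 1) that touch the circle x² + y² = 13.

Let a tangent through (5, 1) have slope m. Its distance from (0, 0) must equal √13:
(−5m − (−1))² = 13(m² + 1)
6m² − 5m − 6 = 0, so m = 3/2 or m = −2/3.
Through (5, 1) these give 3x − 2y = 13 and 2x + 3y = 13.

3x − 2y = 13 and 2x + 3y = 13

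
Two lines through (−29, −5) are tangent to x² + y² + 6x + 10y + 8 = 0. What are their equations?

x − 5y = −4 and x + 5y = −54

A line y − (−5) = m(x − (−29)) is tangent when its distance from (−3, −5) is √26:
(26m − (0))² = 26(m² + 1)
25m² − 1 = 0, so m = 1/5 or m = −1/5.
With m = 1/5: x − 5y = −4. With m = −1/5: x + 5y = −54.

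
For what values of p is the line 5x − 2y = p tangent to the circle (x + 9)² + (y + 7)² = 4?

p = −31 ± 2√29

Tangency holds when the distance from the centre (−9, −7) to the line equals the radius 2:
|5·(−9) − 2·(−7) − p| / √29 = 2
|p − (−31)| = 2√29.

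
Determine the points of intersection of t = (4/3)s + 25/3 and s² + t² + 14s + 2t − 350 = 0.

Express t = (25 + 4s)/3 and substitute into the circle:
25s² + 350s − 2375 = 0  ⟹  s² + 14s − 95 = 0
s = 5 or s = −19, giving (5, 15) and (−19, −17).

(−19, −17) and (5, 15)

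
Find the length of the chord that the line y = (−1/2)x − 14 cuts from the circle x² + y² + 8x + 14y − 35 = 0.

From the line, y = (−28 − x)/2. Substituting:
5x² + 60x − 140 = 0  ⟹  x² + 12x − 28 = 0
x = 2 or x = −14, giving (2, −15) and (−14, −7).
Chord length = distance between (2, −15) and (−14, −7) = √320 = 8√5.

8√5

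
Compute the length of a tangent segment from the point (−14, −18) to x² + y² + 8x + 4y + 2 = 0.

Centre (−4, −2), r² = 18. |PO|² = (−10)² + (−16)² = 356.
Power of the point: PT² = |PO|² − r² = 338, so PT = 13√2.

13√2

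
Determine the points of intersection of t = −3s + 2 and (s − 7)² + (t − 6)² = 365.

Express t = −3s + 2 and substitute into the circle:
10s² + 10s − 300 = 0  ⟹  s² + s − 30 = 0
s = 5 or s = −6, giving (5, −13) and (−6, 20).

(−6, 20) and (5, −13)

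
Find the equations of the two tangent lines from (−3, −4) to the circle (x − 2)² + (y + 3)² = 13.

2x + 3y = −18 and 3x − 2y = −1

A line y − (−4) = m(x − (−3)) is tangent when its distance from (2, −3) is √13:
(5m − (1))² = 13(m² + 1)
6m² − 5m − 6 = 0, so m = −2/3 or m = 3/2.
With m = −2/3: 2x + 3y = −18. With m = 3/2: 3x − 2y = −1.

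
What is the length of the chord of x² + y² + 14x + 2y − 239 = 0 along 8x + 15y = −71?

34

From the line, y = (−71 − 8x)/15. Substituting:
289x² + 4046x − 50864 = 0  ⟹  x² + 14x − 176 = 0
x = 8 or x = −22, giving (8, −9) and (−22, 7).
|(8, −9) − (−22, 7)| = √((30)² + (−16)²) = 34.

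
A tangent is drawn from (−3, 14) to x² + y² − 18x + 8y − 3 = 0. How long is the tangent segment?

4√23

The centre is (9, −4) and r = 10. The square of the distance from P to the centre is 144 + 324 = 468.
The tangent meets the radius at right angles, so tangent² = |PO|² − r² = 468 − 100 = 368.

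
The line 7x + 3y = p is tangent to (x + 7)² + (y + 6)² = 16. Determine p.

p = −67 ± 4√58

The line touches the circle iff its distance from (−7, −6) is 4:
|7·(−7) + 3·(−6) − p| / √58 = 4
|p − (−67)| = 4√58.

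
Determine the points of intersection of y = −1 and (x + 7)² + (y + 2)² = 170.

From the line, y = −1. Substituting:
x² + 14x − 120 = 0
x = 6 or x = −20, giving (6, −1) and (−20, −1).

(−20, −1) and (6, −1)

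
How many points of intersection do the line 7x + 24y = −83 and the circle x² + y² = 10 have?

Substituting the line into the circle gives 625x² + 1162x + 1129 = 0.
Discriminant = (1162)² − 4·625·(1129) = −1472256 < 0.
No real roots: the line does not meet the circle.

0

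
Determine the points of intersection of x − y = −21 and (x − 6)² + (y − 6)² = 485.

(−16, 5) and (7, 28)

Substitute y = x + 21:
2x² + 18x − 224 = 0  ⟹  x² + 9x − 112 = 0
x = 7 or x = −16, giving (7, 28) and (−16, 5).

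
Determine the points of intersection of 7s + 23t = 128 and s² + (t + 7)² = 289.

Substitute t = (128 − 7s)/23:
578s² − 4046s − 69360 = 0  ⟹  s² − 7s − 120 = 0
s = 15 or s = −8, giving (15, 1) and (−8, 8).

(−8, 8) and (15, 1)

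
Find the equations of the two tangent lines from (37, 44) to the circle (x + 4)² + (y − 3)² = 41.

4x − 5y = −72 and 5x − 4y = 9

A line y − (44) = m(x − (37)) is tangent when its distance from (−4, 3) is √41:
(−41m − (−41))² = 41(m² + 1)
20m² − 41m + 20 = 0, so m = 4/5 or m = 5/4.
With m = 4/5: 4x − 5y = −72. With m = 5/4: 5x − 4y = 9.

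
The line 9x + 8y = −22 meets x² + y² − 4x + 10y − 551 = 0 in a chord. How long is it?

4√145

Express y = (−22 − 9x)/8 and substitute into the circle:
145x² − 580x − 36540 = 0  ⟹  x² − 4x − 252 = 0
x = 18 or x = −14, giving (18, −23) and (−14, 13).
|(18, −23) − (−14, 13)| = √((32)² + (−36)²) = 4√145.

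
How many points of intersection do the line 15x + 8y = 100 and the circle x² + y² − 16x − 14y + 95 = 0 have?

0

Centre (8, 7), r² = 18. Distance² from centre to line = (76)²/289 = 5776/289.
Since d² > r², the line lies outside the circle.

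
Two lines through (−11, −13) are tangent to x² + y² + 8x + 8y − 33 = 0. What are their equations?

8x + y = −101 and x − 8y = 93

Let a tangent through (−11, −13) have slope m. Its distance from (−4, −4) must equal √65:
[m·(7) − (9)]² = 65(m² + 1)
8m² + 63m − 8 = 0, so m = −8 or m = 1/8.
Through (−11, −13) these give 8x + y = −101 and x − 8y = 93.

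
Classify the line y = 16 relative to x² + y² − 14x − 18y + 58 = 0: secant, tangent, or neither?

secant

Substituting the line into the circle gives x² − 14x + 26 = 0.
Δ = 196 − 104 = 92.
Two real roots: the line is a secant.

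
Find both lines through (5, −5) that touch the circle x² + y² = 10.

Let a tangent through (5, −5) have slope m. Its distance from (0, 0) must equal √10:
[m·(−5) − (5)]² = 10(m² + 1)
3m² + 10m + 3 = 0, so m = −3 or m = −1/3.
Through (5, −5) these give 3x + y = 10 and x + 3y = −10.

3x + y = 10 and x + 3y = −10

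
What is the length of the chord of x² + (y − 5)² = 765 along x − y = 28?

The distance from (0, 5) to the line is 33/√2, and r² = 765.
Chord = 2√(r² − d²) = 2·√(441/2) = 21√2.

21√2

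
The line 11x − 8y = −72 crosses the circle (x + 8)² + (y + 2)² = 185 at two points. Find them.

Express y = (72 + 11x)/8 and substitute into the circle:
185x² + 2960x = 0  ⟹  x² + 16x = 0
x = 0 or x = −16, giving (0, 9) and (−16, −13).

(−16, −13) and (0, 9)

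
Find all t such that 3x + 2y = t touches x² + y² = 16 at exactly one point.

t = ±4√13

For a tangent, require d(centre, line) = r = 4.
|3·0 + 2·0 − t| / √13 = 4
|t| = 4√13.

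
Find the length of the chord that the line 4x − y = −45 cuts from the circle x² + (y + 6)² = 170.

2√17

From the line, y = 4x + 45. Substituting:
17x² + 408x + 2431 = 0  ⟹  x² + 24x + 143 = 0
x = −11 or x = −13, giving (−11, 1) and (−13, −7).
Chord length = distance between (−11, 1) and (−13, −7) = √68 = 2√17.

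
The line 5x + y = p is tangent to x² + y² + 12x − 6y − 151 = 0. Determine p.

The line touches the circle iff its distance from (−6, 3) is 14:
|5·(−6) + 1·3 − p| / √26 = 14
|p − (−27)| = 14√26.

p = −27 ± 14√26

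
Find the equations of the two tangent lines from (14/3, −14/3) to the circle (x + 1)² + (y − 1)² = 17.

4x + y = 14 and x + 4y = −14

Let a tangent through (14/3, −14/3) have slope m. Its distance from (−1, 1) must equal √17:
(−17/3m − (17/3))² = 17(m² + 1)
4m² + 17m + 4 = 0, so m = −4 or m = −1/4.
Through (14/3, −14/3) these give 4x + y = 14 and x + 4y = −14.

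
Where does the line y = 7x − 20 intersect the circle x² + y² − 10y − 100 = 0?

Substitute y = 7x − 20:
50x² − 350x + 500 = 0  ⟹  x² − 7x + 10 = 0
x = 5 or x = 2, giving (5, 15) and (2, −6).

(2, −6) and (5, 15)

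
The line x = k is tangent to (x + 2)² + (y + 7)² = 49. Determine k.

The line touches the circle iff its distance from (−2, −7) is 7:
|1·(−2) + 0·(−7) − k| / √1 = 7
|k − (−2)| = 7, so k = 5 or k = −9.

k = −9 or k = 5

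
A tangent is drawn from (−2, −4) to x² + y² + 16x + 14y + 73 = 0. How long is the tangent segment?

√5

Centre (−8, −7), r² = 40. |PO|² = (6)² + (3)² = 45.
Power of the point: PT² = |PO|² − r² = 5, so PT = √5.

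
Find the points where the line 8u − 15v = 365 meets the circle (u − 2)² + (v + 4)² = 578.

Substitute v = (−365 + 8u)/15:
289u² − 5780u − 36125 = 0  ⟹  u² − 20u − 125 = 0
u = 25 or u = −5, giving (25, −11) and (−5, −27).

(−5, −27) and (25, −11)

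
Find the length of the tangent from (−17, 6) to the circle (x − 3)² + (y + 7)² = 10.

Centre (3, −7), r² = 10. |PO|² = (−20)² + (13)² = 569.
By the tangent–radius right angle, tangent length = √(|PO|² − r²) = √559.

√559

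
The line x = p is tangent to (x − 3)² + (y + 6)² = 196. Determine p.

The line touches the circle iff its distance from (3, −6) is 14:
|1·3 + 0·(−6) − p| / √1 = 14
|p − (3)| = 14, so p = 17 or p = −11.

p = −11 or p = 17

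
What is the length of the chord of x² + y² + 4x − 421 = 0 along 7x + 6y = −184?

From the line, y = (−184 − 7x)/6. Substituting:
85x² + 2720x + 18700 = 0  ⟹  x² + 32x + 220 = 0
x = −10 or x = −22, giving (−10, −19) and (−22, −5).
|(−10, −19) − (−22, −5)| = √((12)² + (−14)²) = 2√85.

2√85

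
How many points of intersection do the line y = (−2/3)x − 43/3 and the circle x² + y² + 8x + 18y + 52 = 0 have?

Substituting the line into the circle gives 13x² + 136x − 5 = 0.
Δ = 18496 − (−260) = 18756.
Two real roots: the line is a secant.

2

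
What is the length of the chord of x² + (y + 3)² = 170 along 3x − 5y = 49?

4√34

Express y = (−49 + 3x)/5 and substitute into the circle:
34x² − 204x − 3094 = 0  ⟹  x² − 6x − 91 = 0
x = 13 or x = −7, giving (13, −2) and (−7, −14).
Chord length = distance between (13, −2) and (−7, −14) = √544 = 4√34.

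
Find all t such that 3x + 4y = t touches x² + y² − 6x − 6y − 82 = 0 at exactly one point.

Tangency holds when the distance from the centre (3, 3) to the line equals the radius 10:
|3·3 + 4·3 − t| / √25 = 10
|t − (21)| = 10·5, so t = 71 or t = −29.

t = −29 or t = 71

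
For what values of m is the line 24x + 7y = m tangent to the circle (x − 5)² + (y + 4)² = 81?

m = −133 or m = 317

Tangency holds when the distance from the centre (5, −4) to the line equals the radius 9:
|24·5 + 7·(−4) − m| / √625 = 9
|m − (92)| = 9·25, so m = 317 or m = −133.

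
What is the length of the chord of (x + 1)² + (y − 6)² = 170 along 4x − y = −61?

Centre (−1, 6), r² = 170. Perpendicular distance d from centre to line = |51| / √17 = 51/√17.
Chord = 2√(r² − d²) = 2·√(17) = 2√17.

2√17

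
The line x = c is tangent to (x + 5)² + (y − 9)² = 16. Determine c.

For a tangent, require d(centre, line) = r = 4.
|1·(−5) + 0·9 − c| / √1 = 4
|c − (−5)| = 4, so c = −1 or c = −9.

c = −9 or c = −1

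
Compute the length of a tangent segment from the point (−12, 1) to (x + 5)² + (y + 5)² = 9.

With centre O = (−5, −5), |OP|² = 85 and r² = 9.
By the tangent–radius right angle, tangent length = √(|PO|² − r²) = √76 = 2√19.

2√19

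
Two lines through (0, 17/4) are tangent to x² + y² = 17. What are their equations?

x − 4y = −17 and x + 4y = 17

A line y − (17/4) = m(x − (0)) is tangent when its distance from (0, 0) is √17:
(0m − (−17/4))² = 17(m² + 1)
16m² − 1 = 0, so m = 1/4 or m = −1/4.
Through (0, 17/4) these give x − 4y = −17 and x + 4y = 17.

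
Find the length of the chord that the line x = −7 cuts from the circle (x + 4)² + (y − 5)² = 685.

The line gives x = −7. Substituting into the circle:
y² − 10y − 651 = 0
y = 31 or y = −21, giving (−7, 31) and (−7, −21).
Chord length = distance between (−7, 31) and (−7, −21) = √2704 = 52.

52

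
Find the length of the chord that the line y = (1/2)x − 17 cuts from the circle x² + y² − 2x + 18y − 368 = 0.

The distance from (1, −9) to the line is 15/√5, and r² = 450.
Half the chord is √(r² − d²) = √(405), so the full chord is 18√5.

18√5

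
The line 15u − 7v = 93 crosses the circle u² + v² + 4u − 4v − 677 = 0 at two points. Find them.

(−5, −24) and (16, 21)

Express v = (−93 + 15u)/7 and substitute into the circle:
274u² − 3014u − 21920 = 0  ⟹  u² − 11u − 80 = 0
u = 16 or u = −5, giving (16, 21) and (−5, −24).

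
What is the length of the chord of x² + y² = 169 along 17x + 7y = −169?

13√2

From the line, y = (−169 − 17x)/7. Substituting:
338x² + 5746x + 20280 = 0  ⟹  x² + 17x + 60 = 0
x = −5 or x = −12, giving (−5, −12) and (−12, 5).
|(−5, −12) − (−12, 5)| = √((7)² + (−17)²) = 13√2.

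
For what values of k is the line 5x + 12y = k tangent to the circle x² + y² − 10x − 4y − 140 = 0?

Tangency holds when the distance from the centre (5, 2) to the line equals the radius 13:
|5·5 + 12·2 − k| / √169 = 13
|k − (49)| = 13·13, so k = 218 or k = −120.

k = −120 or k = 218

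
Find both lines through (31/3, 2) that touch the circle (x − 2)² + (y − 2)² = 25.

3x + 4y = 39 and 3x − 4y = 23

Let a tangent through (31/3, 2) have slope m. Its distance from (2, 2) must equal 5:
(−25/3m − (0))² = 25(m² + 1)
16m² − 9 = 0, so m = −3/4 or m = 3/4.
With m = −3/4: 3x + 4y = 39. With m = 3/4: 3x − 4y = 23.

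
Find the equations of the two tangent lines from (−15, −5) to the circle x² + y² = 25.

3x − 4y = −25 and y = −5

Write the tangent as mx − y + (−5 − m·(−15)) = 0 and set its distance from the centre to 5:
(15m − (5))² = 25(m² + 1)
4m² − 3m = 0, so m = 3/4 or m = 0.
With m = 3/4: 3x − 4y = −25. With m = 0: y = −5.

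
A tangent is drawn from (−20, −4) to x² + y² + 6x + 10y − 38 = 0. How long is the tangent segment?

√218

The centre is (−3, −5) and r = 6√2. The square of the distance from P to the centre is 289 + 1 = 290.
The tangent meets the radius at right angles, so tangent² = |PO|² − r² = 290 − 72 = 218.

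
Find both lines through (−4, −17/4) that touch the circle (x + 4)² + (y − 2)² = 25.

3x + 4y = −29 and 3x − 4y = 5

A line y − (−17/4) = m(x − (−4)) is tangent when its distance from (−4, 2) is 5:
[m·(0) − (25/4)]² = 25(m² + 1)
16m² − 9 = 0, so m = −3/4 or m = 3/4.
Through (−4, −17/4) these give 3x + 4y = −29 and 3x − 4y = 5.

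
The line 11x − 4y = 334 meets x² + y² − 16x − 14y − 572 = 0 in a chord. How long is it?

2√137

Express y = (−334 + 11x)/4 and substitute into the circle:
137x² − 8220x + 121108 = 0  ⟹  x² − 60x + 884 = 0
x = 34 or x = 26, giving (34, 10) and (26, −12).
|(34, 10) − (26, −12)| = √((8)² + (22)²) = 2√137.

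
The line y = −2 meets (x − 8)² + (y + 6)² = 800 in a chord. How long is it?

The distance from (8, −6) to the line is 4, and r² = 800.
Chord = 2√(r² − d²) = 2·√(784) = 56.

56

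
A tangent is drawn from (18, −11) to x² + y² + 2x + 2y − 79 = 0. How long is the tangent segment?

The centre is (−1, −1) and r = 9. The square of the distance from P to the centre is 361 + 100 = 461.
By the tangent–radius right angle, tangent length = √(|PO|² − r²) = √380 = 2√95.

2√95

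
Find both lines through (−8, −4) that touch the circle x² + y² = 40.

A line y − (−4) = m(x − (−8)) is tangent when its distance from (0, 0) is 2√10:
[m·(8) − (4)]² = 40(m² + 1)
3m² − 8m − 3 = 0, so m = −1/3 or m = 3.
With m = −1/3: x + 3y = −20. With m = 3: 3x − y = −20.

x + 3y = −20 and 3x − y = −20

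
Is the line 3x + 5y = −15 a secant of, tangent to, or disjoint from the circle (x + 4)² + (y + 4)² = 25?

Substituting the line into the circle gives 34x² + 170x − 200 = 0.
Discriminant = (170)² − 4·34·(−200) = 56100 > 0.
Two real roots: the line is a secant.

secant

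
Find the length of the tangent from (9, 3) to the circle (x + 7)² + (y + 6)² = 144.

√193

Centre (−7, −6), r² = 144. |PO|² = (16)² + (9)² = 337.
The tangent meets the radius at right angles, so tangent² = |PO|² − r² = 337 − 144 = 193.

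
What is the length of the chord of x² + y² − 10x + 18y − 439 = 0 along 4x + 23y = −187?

2√545

The distance from (5, −9) to the line is 0/√545, and r² = 545.
Half the chord is √(r² − d²) = √(545), so the full chord is 2√545.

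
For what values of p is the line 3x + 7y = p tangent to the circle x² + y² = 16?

p = ±4√58

The line touches the circle iff its distance from (0, 0) is 4:
|3·0 + 7·0 − p| / √58 = 4
|p| = 4√58.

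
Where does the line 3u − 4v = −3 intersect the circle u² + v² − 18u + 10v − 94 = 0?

Express v = (3 + 3u)/4 and substitute into the circle:
25u² − 150u − 1375 = 0  ⟹  u² − 6u − 55 = 0
u = 11 or u = −5, giving (11, 9) and (−5, −3).

(−5, −3) and (11, 9)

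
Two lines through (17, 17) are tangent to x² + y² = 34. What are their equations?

Let a tangent through (17, 17) have slope m. Its distance from (0, 0) must equal √34:
(−17m − (−17))² = 34(m² + 1)
15m² − 34m + 15 = 0, so m = 5/3 or m = 3/5.
With m = 5/3: 5x − 3y = 34. With m = 3/5: 3x − 5y = −34.

5x − 3y = 34 and 3x − 5y = −34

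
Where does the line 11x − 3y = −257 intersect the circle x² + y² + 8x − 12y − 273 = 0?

(−22, 5) and (−19, 16)

Express y = (257 + 11x)/3 and substitute into the circle:
130x² + 5330x + 54340 = 0  ⟹  x² + 41x + 418 = 0
x = −19 or x = −22, giving (−19, 16) and (−22, 5).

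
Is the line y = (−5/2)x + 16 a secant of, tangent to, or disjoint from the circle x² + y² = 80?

d² = (5·0 + 2·0 − (32))²/29 = 1024/29; r² = 80.
Since d² < r², the line cuts the circle twice.

secant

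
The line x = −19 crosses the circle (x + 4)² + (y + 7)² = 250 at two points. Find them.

(−19, −12) and (−19, −2)

The line gives x = −19. Substituting into the circle:
y² + 14y + 24 = 0
y = −2 or y = −12, giving (−19, −2) and (−19, −12).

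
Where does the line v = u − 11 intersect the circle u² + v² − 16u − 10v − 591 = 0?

Substitute v = u − 11:
2u² − 48u − 360 = 0  ⟹  u² − 24u − 180 = 0
u = 30 or u = −6, giving (30, 19) and (−6, −17).

(−6, −17) and (30, 19)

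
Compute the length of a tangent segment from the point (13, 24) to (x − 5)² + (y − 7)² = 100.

√253

The centre is (5, 7) and r = 10. The square of the distance from P to the centre is 64 + 289 = 353.
The tangent meets the radius at right angles, so tangent² = |PO|² − r² = 353 − 100 = 253.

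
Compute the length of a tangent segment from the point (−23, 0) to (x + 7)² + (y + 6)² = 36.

16

Centre (−7, −6), r² = 36. |PO|² = (−16)² + (6)² = 292.
Power of the point: PT² = |PO|² − r² = 256, so PT = 16.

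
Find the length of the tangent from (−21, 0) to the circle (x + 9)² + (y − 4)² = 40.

2√30

Centre (−9, 4), r² = 40. |PO|² = (−12)² + (−4)² = 160.
Power of the point: PT² = |PO|² − r² = 120, so PT = 2√30.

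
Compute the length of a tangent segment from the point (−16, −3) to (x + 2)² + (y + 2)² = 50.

7√3

With centre O = (−2, −2), |OP|² = 197 and r² = 50.
By the tangent–radius right angle, tangent length = √(|PO|² − r²) = √147 = 7√3.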